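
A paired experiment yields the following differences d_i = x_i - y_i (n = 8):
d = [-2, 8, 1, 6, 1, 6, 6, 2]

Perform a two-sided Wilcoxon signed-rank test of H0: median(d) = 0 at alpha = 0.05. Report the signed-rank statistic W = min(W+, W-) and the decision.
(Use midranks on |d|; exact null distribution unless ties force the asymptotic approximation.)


Step 1: Drop any zero differences (none here) and take |d_i|.
|d| = [2, 8, 1, 6, 1, 6, 6, 2]
Step 2: Midrank |d_i| (ties get averaged ranks).
ranks: |2|->3.5, |8|->8, |1|->1.5, |6|->6, |1|->1.5, |6|->6, |6|->6, |2|->3.5
Step 3: Attach original signs; sum ranks with positive sign and with negative sign.
W+ = 8 + 1.5 + 6 + 1.5 + 6 + 6 + 3.5 = 32.5
W- = 3.5 = 3.5
(Check: W+ + W- = 36 should equal n(n+1)/2 = 36.)
Step 4: Test statistic W = min(W+, W-) = 3.5.
Step 5: Ties in |d|, so use the tie-corrected normal approximation.
        E[W] = n(n+1)/4 = 8*9/4 = 18.
        Tie groups: |d|=1 (t=2), |d|=2 (t=2), |d|=6 (t=3); sum(t^3 - t) = 36.
        Var[W] = n(n+1)(2n+1)/24 - sum(t^3-t)/48 = 1224/24 - 36/48 = 50.25.
        z = (W - E[W]) / sqrt(Var[W]) = (3.5 - 18) / 7.0887 = -2.0455.
        Two-sided p = 2*Phi(z) = 0.040805.
Step 6: alpha = 0.05. reject H0.

W+ = 32.5, W- = 3.5, W = min = 3.5, p = 0.040805, reject H0.


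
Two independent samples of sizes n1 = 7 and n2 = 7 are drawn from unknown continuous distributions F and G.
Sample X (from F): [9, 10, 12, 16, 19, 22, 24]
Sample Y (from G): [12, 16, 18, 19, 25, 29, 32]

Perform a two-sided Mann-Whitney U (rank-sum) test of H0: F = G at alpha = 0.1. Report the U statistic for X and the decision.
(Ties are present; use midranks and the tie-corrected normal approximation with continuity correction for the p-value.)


Step 1: Combine and sort all 14 observations; assign midranks.
sorted (value, group): (9,X), (10,X), (12,X), (12,Y), (16,X), (16,Y), (18,Y), (19,X), (19,Y), (22,X), (24,X), (25,Y), (29,Y), (32,Y)
ranks: 9->1, 10->2, 12->3.5, 12->3.5, 16->5.5, 16->5.5, 18->7, 19->8.5, 19->8.5, 22->10, 24->11, 25->12, 29->13, 32->14
Step 2: Rank sum for X: R1 = 1 + 2 + 3.5 + 5.5 + 8.5 + 10 + 11 = 41.5.
Step 3: U_X = R1 - n1(n1+1)/2 = 41.5 - 7*8/2 = 41.5 - 28 = 13.5.
       U_Y = n1*n2 - U_X = 49 - 13.5 = 35.5.
Step 4: Ties are present, so use the tie-corrected normal approximation (with continuity correction) for the p-value.
Step 5: p-value = 0.178275; compare to alpha = 0.1. fail to reject H0.

U_X = 13.5, p = 0.178275, fail to reject H0 at alpha = 0.1.


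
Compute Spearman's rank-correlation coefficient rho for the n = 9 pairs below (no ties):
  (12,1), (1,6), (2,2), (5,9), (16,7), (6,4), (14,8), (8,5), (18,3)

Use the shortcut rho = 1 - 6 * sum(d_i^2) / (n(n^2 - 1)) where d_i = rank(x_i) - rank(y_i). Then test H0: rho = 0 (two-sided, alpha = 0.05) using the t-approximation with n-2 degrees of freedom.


Step 1: Rank x and y separately (midranks; no ties here).
rank(x): 12->6, 1->1, 2->2, 5->3, 16->8, 6->4, 14->7, 8->5, 18->9
rank(y): 1->1, 6->6, 2->2, 9->9, 7->7, 4->4, 8->8, 5->5, 3->3
Step 2: d_i = R_x(i) - R_y(i); compute d_i^2.
  (6-1)^2=25, (1-6)^2=25, (2-2)^2=0, (3-9)^2=36, (8-7)^2=1, (4-4)^2=0, (7-8)^2=1, (5-5)^2=0, (9-3)^2=36
sum(d^2) = 124.
Step 3: rho = 1 - 6*124 / (9*(9^2 - 1)) = 1 - 744/720 = -0.033333.
Step 4: Under H0, t = rho * sqrt((n-2)/(1-rho^2)) = -0.0882 ~ t(7).
Step 5: Two-sided p-value from the t-distribution with 7 df = 0.932157.
Step 6: alpha = 0.05. fail to reject H0.

rho = -0.0333, p = 0.932157, fail to reject H0 at alpha = 0.05.


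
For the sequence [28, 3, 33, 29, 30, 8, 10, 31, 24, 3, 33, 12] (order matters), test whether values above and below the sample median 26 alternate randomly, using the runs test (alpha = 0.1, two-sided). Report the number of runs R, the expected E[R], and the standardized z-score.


Step 1: Compute median = 26; label A = above, B = below.
Labels in order: ABAAABBABBAB  (n_A = 6, n_B = 6)
Step 2: Count runs R = 8.
Step 3: Under H0 (random ordering), E[R] = 2*n_A*n_B/(n_A+n_B) + 1 = 2*6*6/12 + 1 = 7.0000.
        Var[R] = 2*n_A*n_B*(2*n_A*n_B - n_A - n_B) / ((n_A+n_B)^2 * (n_A+n_B-1)) = 4320/1584 = 2.7273.
        SD[R] = 1.6514.
Step 4: Continuity-corrected z = (R - 0.5 - E[R]) / SD[R] = (8 - 0.5 - 7.0000) / 1.6514 = 0.3028.
Step 5: Two-sided p-value via normal approximation = 2*(1 - Phi(|z|)) = 0.762069.
Step 6: alpha = 0.1. fail to reject H0.

R = 8, z = 0.3028, p = 0.762069, fail to reject H0.


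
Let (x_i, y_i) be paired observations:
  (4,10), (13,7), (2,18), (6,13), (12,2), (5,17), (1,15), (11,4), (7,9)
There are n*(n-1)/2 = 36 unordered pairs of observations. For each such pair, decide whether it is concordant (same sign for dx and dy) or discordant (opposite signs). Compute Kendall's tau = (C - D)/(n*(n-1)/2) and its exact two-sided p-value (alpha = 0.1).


Step 1: Enumerate the 36 unordered pairs (i,j) with i<j and classify each by sign(x_j-x_i) * sign(y_j-y_i).
  (1,2):dx=+9,dy=-3->D; (1,3):dx=-2,dy=+8->D; (1,4):dx=+2,dy=+3->C; (1,5):dx=+8,dy=-8->D
  (1,6):dx=+1,dy=+7->C; (1,7):dx=-3,dy=+5->D; (1,8):dx=+7,dy=-6->D; (1,9):dx=+3,dy=-1->D
  (2,3):dx=-11,dy=+11->D; (2,4):dx=-7,dy=+6->D; (2,5):dx=-1,dy=-5->C; (2,6):dx=-8,dy=+10->D
  (2,7):dx=-12,dy=+8->D; (2,8):dx=-2,dy=-3->C; (2,9):dx=-6,dy=+2->D; (3,4):dx=+4,dy=-5->D
  (3,5):dx=+10,dy=-16->D; (3,6):dx=+3,dy=-1->D; (3,7):dx=-1,dy=-3->C; (3,8):dx=+9,dy=-14->D
  (3,9):dx=+5,dy=-9->D; (4,5):dx=+6,dy=-11->D; (4,6):dx=-1,dy=+4->D; (4,7):dx=-5,dy=+2->D
  (4,8):dx=+5,dy=-9->D; (4,9):dx=+1,dy=-4->D; (5,6):dx=-7,dy=+15->D; (5,7):dx=-11,dy=+13->D
  (5,8):dx=-1,dy=+2->D; (5,9):dx=-5,dy=+7->D; (6,7):dx=-4,dy=-2->C; (6,8):dx=+6,dy=-13->D
  (6,9):dx=+2,dy=-8->D; (7,8):dx=+10,dy=-11->D; (7,9):dx=+6,dy=-6->D; (8,9):dx=-4,dy=+5->D
Step 2: C = 6, D = 30, total pairs = 36.
Step 3: tau = (C - D)/(n(n-1)/2) = (6 - 30)/36 = -0.666667.
Step 4: Exact two-sided p-value (enumerate n! = 362880 permutations of y under H0): p = 0.012665.
Step 5: alpha = 0.1. reject H0.

tau_b = -0.6667 (C=6, D=30), p = 0.012665, reject H0.


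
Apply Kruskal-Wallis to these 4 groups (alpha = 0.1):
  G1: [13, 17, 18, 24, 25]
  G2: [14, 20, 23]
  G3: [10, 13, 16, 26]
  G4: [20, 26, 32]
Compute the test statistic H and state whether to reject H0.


Step 1: Combine all N = 15 observations and assign midranks.
sorted (value, group, rank): (10,G3,1), (13,G1,2.5), (13,G3,2.5), (14,G2,4), (16,G3,5), (17,G1,6), (18,G1,7), (20,G2,8.5), (20,G4,8.5), (23,G2,10), (24,G1,11), (25,G1,12), (26,G3,13.5), (26,G4,13.5), (32,G4,15)
Step 2: Sum ranks within each group.
R_1 = 38.5 (n_1 = 5)
R_2 = 22.5 (n_2 = 3)
R_3 = 22 (n_3 = 4)
R_4 = 37 (n_4 = 3)
Step 3: H = 12/(N(N+1)) * sum(R_i^2/n_i) - 3(N+1)
     = 12/(15*16) * (38.5^2/5 + 22.5^2/3 + 22^2/4 + 37^2/3) - 3*16
     = 0.050000 * 1042.53 - 48
     = 4.126667.
Step 4: Ties present; correction factor C = 1 - 18/(15^3 - 15) = 0.994643. Corrected H = 4.126667 / 0.994643 = 4.148893.
Step 5: Under H0, H ~ chi^2(3); p-value = 0.245829.
Step 6: alpha = 0.1. fail to reject H0.

H = 4.1489, df = 3, p = 0.245829, fail to reject H0.


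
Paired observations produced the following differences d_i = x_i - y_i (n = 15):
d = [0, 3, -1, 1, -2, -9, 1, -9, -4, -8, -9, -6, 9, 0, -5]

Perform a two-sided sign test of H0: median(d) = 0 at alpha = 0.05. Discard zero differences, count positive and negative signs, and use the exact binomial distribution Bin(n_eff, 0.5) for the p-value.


Step 1: Discard zero differences. Original n = 15; n_eff = number of nonzero differences = 13.
Nonzero differences (with sign): +3, -1, +1, -2, -9, +1, -9, -4, -8, -9, -6, +9, -5
Step 2: Count signs: positive = 4, negative = 9.
Step 3: Under H0: P(positive) = 0.5, so the number of positives S ~ Bin(13, 0.5).
Step 4: Two-sided exact p-value = sum of Bin(13,0.5) probabilities at or below the observed probability = 0.266846.
Step 5: alpha = 0.05. fail to reject H0.

n_eff = 13, pos = 4, neg = 9, p = 0.266846, fail to reject H0.


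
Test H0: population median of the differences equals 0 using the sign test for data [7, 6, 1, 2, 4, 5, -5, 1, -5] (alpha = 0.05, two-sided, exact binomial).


Step 1: Discard zero differences. Original n = 9; n_eff = number of nonzero differences = 9.
Nonzero differences (with sign): +7, +6, +1, +2, +4, +5, -5, +1, -5
Step 2: Count signs: positive = 7, negative = 2.
Step 3: Under H0: P(positive) = 0.5, so the number of positives S ~ Bin(9, 0.5).
Step 4: Two-sided exact p-value = sum of Bin(9,0.5) probabilities at or below the observed probability = 0.179688.
Step 5: alpha = 0.05. fail to reject H0.

n_eff = 9, pos = 7, neg = 2, p = 0.179688, fail to reject H0.


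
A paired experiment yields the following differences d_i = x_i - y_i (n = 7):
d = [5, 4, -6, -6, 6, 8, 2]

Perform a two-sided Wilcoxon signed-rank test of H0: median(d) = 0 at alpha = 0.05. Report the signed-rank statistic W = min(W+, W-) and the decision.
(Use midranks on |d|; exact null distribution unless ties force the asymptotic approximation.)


Step 1: Drop any zero differences (none here) and take |d_i|.
|d| = [5, 4, 6, 6, 6, 8, 2]
Step 2: Midrank |d_i| (ties get averaged ranks).
ranks: |5|->3, |4|->2, |6|->5, |6|->5, |6|->5, |8|->7, |2|->1
Step 3: Attach original signs; sum ranks with positive sign and with negative sign.
W+ = 3 + 2 + 5 + 7 + 1 = 18
W- = 5 + 5 = 10
(Check: W+ + W- = 28 should equal n(n+1)/2 = 28.)
Step 4: Test statistic W = min(W+, W-) = 10.
Step 5: Ties in |d|, so use the tie-corrected normal approximation.
        E[W] = n(n+1)/4 = 7*8/4 = 14.
        Tie groups: |d|=6 (t=3); sum(t^3 - t) = 24.
        Var[W] = n(n+1)(2n+1)/24 - sum(t^3-t)/48 = 840/24 - 24/48 = 34.5.
        z = (W - E[W]) / sqrt(Var[W]) = (10 - 14) / 5.8737 = -0.6810.
        Two-sided p = 2*Phi(z) = 0.495868.
Step 6: alpha = 0.05. fail to reject H0.

W+ = 18, W- = 10, W = min = 10, p = 0.495868, fail to reject H0.


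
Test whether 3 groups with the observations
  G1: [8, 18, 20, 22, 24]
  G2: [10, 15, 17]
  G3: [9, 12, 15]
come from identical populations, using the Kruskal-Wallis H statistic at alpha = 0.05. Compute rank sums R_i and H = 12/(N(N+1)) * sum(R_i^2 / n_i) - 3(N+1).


Step 1: Combine all N = 11 observations and assign midranks.
sorted (value, group, rank): (8,G1,1), (9,G3,2), (10,G2,3), (12,G3,4), (15,G2,5.5), (15,G3,5.5), (17,G2,7), (18,G1,8), (20,G1,9), (22,G1,10), (24,G1,11)
Step 2: Sum ranks within each group.
R_1 = 39 (n_1 = 5)
R_2 = 15.5 (n_2 = 3)
R_3 = 11.5 (n_3 = 3)
Step 3: H = 12/(N(N+1)) * sum(R_i^2/n_i) - 3(N+1)
     = 12/(11*12) * (39^2/5 + 15.5^2/3 + 11.5^2/3) - 3*12
     = 0.090909 * 428.367 - 36
     = 2.942424.
Step 4: Ties present; correction factor C = 1 - 6/(11^3 - 11) = 0.995455. Corrected H = 2.942424 / 0.995455 = 2.955860.
Step 5: Under H0, H ~ chi^2(2); p-value = 0.228109.
Step 6: alpha = 0.05. fail to reject H0.

H = 2.9559, df = 2, p = 0.228109, fail to reject H0.


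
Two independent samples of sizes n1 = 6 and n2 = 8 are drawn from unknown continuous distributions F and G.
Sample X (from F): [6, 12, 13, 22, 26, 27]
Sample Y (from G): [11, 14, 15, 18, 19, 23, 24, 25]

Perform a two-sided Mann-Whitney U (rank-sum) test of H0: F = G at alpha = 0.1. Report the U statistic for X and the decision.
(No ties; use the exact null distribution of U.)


Step 1: Combine and sort all 14 observations; assign midranks.
sorted (value, group): (6,X), (11,Y), (12,X), (13,X), (14,Y), (15,Y), (18,Y), (19,Y), (22,X), (23,Y), (24,Y), (25,Y), (26,X), (27,X)
ranks: 6->1, 11->2, 12->3, 13->4, 14->5, 15->6, 18->7, 19->8, 22->9, 23->10, 24->11, 25->12, 26->13, 27->14
Step 2: Rank sum for X: R1 = 1 + 3 + 4 + 9 + 13 + 14 = 44.
Step 3: U_X = R1 - n1(n1+1)/2 = 44 - 6*7/2 = 44 - 21 = 23.
       U_Y = n1*n2 - U_X = 48 - 23 = 25.
Step 4: No ties, so the exact null distribution of U (based on enumerating the C(14,6) = 3003 equally likely rank assignments) gives the two-sided p-value.
Step 5: p-value = 0.949717; compare to alpha = 0.1. fail to reject H0.

U_X = 23, p = 0.949717, fail to reject H0 at alpha = 0.1.


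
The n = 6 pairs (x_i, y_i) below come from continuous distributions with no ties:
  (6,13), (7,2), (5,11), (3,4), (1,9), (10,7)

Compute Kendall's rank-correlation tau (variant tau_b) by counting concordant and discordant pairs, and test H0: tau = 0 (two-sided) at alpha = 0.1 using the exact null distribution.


Step 1: Enumerate the 15 unordered pairs (i,j) with i<j and classify each by sign(x_j-x_i) * sign(y_j-y_i).
  (1,2):dx=+1,dy=-11->D; (1,3):dx=-1,dy=-2->C; (1,4):dx=-3,dy=-9->C; (1,5):dx=-5,dy=-4->C
  (1,6):dx=+4,dy=-6->D; (2,3):dx=-2,dy=+9->D; (2,4):dx=-4,dy=+2->D; (2,5):dx=-6,dy=+7->D
  (2,6):dx=+3,dy=+5->C; (3,4):dx=-2,dy=-7->C; (3,5):dx=-4,dy=-2->C; (3,6):dx=+5,dy=-4->D
  (4,5):dx=-2,dy=+5->D; (4,6):dx=+7,dy=+3->C; (5,6):dx=+9,dy=-2->D
Step 2: C = 7, D = 8, total pairs = 15.
Step 3: tau = (C - D)/(n(n-1)/2) = (7 - 8)/15 = -0.066667.
Step 4: Exact two-sided p-value (enumerate n! = 720 permutations of y under H0): p = 1.000000.
Step 5: alpha = 0.1. fail to reject H0.

tau_b = -0.0667 (C=7, D=8), p = 1.000000, fail to reject H0.


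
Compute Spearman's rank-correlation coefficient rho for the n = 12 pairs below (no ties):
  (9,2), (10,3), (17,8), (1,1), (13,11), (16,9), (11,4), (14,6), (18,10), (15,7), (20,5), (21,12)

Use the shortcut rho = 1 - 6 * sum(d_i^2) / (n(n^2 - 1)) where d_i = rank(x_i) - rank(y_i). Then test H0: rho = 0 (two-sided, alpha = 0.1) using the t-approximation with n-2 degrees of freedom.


Step 1: Rank x and y separately (midranks; no ties here).
rank(x): 9->2, 10->3, 17->9, 1->1, 13->5, 16->8, 11->4, 14->6, 18->10, 15->7, 20->11, 21->12
rank(y): 2->2, 3->3, 8->8, 1->1, 11->11, 9->9, 4->4, 6->6, 10->10, 7->7, 5->5, 12->12
Step 2: d_i = R_x(i) - R_y(i); compute d_i^2.
  (2-2)^2=0, (3-3)^2=0, (9-8)^2=1, (1-1)^2=0, (5-11)^2=36, (8-9)^2=1, (4-4)^2=0, (6-6)^2=0, (10-10)^2=0, (7-7)^2=0, (11-5)^2=36, (12-12)^2=0
sum(d^2) = 74.
Step 3: rho = 1 - 6*74 / (12*(12^2 - 1)) = 1 - 444/1716 = 0.741259.
Step 4: Under H0, t = rho * sqrt((n-2)/(1-rho^2)) = 3.4923 ~ t(10).
Step 5: Two-sided p-value from the t-distribution with 10 df = 0.005801.
Step 6: alpha = 0.1. reject H0.

rho = 0.7413, p = 0.005801, reject H0 at alpha = 0.1.


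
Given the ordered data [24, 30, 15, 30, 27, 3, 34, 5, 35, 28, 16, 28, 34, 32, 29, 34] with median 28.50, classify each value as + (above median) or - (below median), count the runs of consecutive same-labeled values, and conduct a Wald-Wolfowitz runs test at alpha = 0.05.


Step 1: Compute median = 28.50; label A = above, B = below.
Labels in order: BABABBABABBBAAAA  (n_A = 8, n_B = 8)
Step 2: Count runs R = 10.
Step 3: Under H0 (random ordering), E[R] = 2*n_A*n_B/(n_A+n_B) + 1 = 2*8*8/16 + 1 = 9.0000.
        Var[R] = 2*n_A*n_B*(2*n_A*n_B - n_A - n_B) / ((n_A+n_B)^2 * (n_A+n_B-1)) = 14336/3840 = 3.7333.
        SD[R] = 1.9322.
Step 4: Continuity-corrected z = (R - 0.5 - E[R]) / SD[R] = (10 - 0.5 - 9.0000) / 1.9322 = 0.2588.
Step 5: Two-sided p-value via normal approximation = 2*(1 - Phi(|z|)) = 0.795809.
Step 6: alpha = 0.05. fail to reject H0.

R = 10, z = 0.2588, p = 0.795809, fail to reject H0.


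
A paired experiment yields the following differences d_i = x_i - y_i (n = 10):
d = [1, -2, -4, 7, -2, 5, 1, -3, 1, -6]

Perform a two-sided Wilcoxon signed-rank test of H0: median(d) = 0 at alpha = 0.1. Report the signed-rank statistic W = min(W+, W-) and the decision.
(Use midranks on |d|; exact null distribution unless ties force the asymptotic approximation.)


Step 1: Drop any zero differences (none here) and take |d_i|.
|d| = [1, 2, 4, 7, 2, 5, 1, 3, 1, 6]
Step 2: Midrank |d_i| (ties get averaged ranks).
ranks: |1|->2, |2|->4.5, |4|->7, |7|->10, |2|->4.5, |5|->8, |1|->2, |3|->6, |1|->2, |6|->9
Step 3: Attach original signs; sum ranks with positive sign and with negative sign.
W+ = 2 + 10 + 8 + 2 + 2 = 24
W- = 4.5 + 7 + 4.5 + 6 + 9 = 31
(Check: W+ + W- = 55 should equal n(n+1)/2 = 55.)
Step 4: Test statistic W = min(W+, W-) = 24.
Step 5: Ties in |d|, so use the tie-corrected normal approximation.
        E[W] = n(n+1)/4 = 10*11/4 = 27.5.
        Tie groups: |d|=1 (t=3), |d|=2 (t=2); sum(t^3 - t) = 30.
        Var[W] = n(n+1)(2n+1)/24 - sum(t^3-t)/48 = 2310/24 - 30/48 = 95.625.
        z = (W - E[W]) / sqrt(Var[W]) = (24 - 27.5) / 9.7788 = -0.3579.
        Two-sided p = 2*Phi(z) = 0.720405.
Step 6: alpha = 0.1. fail to reject H0.

W+ = 24, W- = 31, W = min = 24, p = 0.720405, fail to reject H0.


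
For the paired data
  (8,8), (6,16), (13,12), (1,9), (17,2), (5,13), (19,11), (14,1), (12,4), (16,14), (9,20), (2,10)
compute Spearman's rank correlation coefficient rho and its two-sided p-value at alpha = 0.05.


Step 1: Rank x and y separately (midranks; no ties here).
rank(x): 8->5, 6->4, 13->8, 1->1, 17->11, 5->3, 19->12, 14->9, 12->7, 16->10, 9->6, 2->2
rank(y): 8->4, 16->11, 12->8, 9->5, 2->2, 13->9, 11->7, 1->1, 4->3, 14->10, 20->12, 10->6
Step 2: d_i = R_x(i) - R_y(i); compute d_i^2.
  (5-4)^2=1, (4-11)^2=49, (8-8)^2=0, (1-5)^2=16, (11-2)^2=81, (3-9)^2=36, (12-7)^2=25, (9-1)^2=64, (7-3)^2=16, (10-10)^2=0, (6-12)^2=36, (2-6)^2=16
sum(d^2) = 340.
Step 3: rho = 1 - 6*340 / (12*(12^2 - 1)) = 1 - 2040/1716 = -0.188811.
Step 4: Under H0, t = rho * sqrt((n-2)/(1-rho^2)) = -0.6080 ~ t(10).
Step 5: Two-sided p-value from the t-distribution with 10 df = 0.556737.
Step 6: alpha = 0.05. fail to reject H0.

rho = -0.1888, p = 0.556737, fail to reject H0 at alpha = 0.05.


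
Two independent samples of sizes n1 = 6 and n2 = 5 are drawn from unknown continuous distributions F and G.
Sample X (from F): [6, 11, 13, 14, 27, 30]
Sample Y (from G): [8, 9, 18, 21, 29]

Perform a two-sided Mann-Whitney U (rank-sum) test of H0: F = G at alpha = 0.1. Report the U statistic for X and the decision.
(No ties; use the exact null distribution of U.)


Step 1: Combine and sort all 11 observations; assign midranks.
sorted (value, group): (6,X), (8,Y), (9,Y), (11,X), (13,X), (14,X), (18,Y), (21,Y), (27,X), (29,Y), (30,X)
ranks: 6->1, 8->2, 9->3, 11->4, 13->5, 14->6, 18->7, 21->8, 27->9, 29->10, 30->11
Step 2: Rank sum for X: R1 = 1 + 4 + 5 + 6 + 9 + 11 = 36.
Step 3: U_X = R1 - n1(n1+1)/2 = 36 - 6*7/2 = 36 - 21 = 15.
       U_Y = n1*n2 - U_X = 30 - 15 = 15.
Step 4: No ties, so the exact null distribution of U (based on enumerating the C(11,6) = 462 equally likely rank assignments) gives the two-sided p-value.
Step 5: p-value = 1.000000; compare to alpha = 0.1. fail to reject H0.

U_X = 15, p = 1.000000, fail to reject H0 at alpha = 0.1.


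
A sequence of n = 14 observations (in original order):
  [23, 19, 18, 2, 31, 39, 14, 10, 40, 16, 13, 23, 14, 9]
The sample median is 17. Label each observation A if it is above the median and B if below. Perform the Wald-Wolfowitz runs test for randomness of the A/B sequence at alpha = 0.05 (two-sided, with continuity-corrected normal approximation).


Step 1: Compute median = 17; label A = above, B = below.
Labels in order: AAABAABBABBABB  (n_A = 7, n_B = 7)
Step 2: Count runs R = 8.
Step 3: Under H0 (random ordering), E[R] = 2*n_A*n_B/(n_A+n_B) + 1 = 2*7*7/14 + 1 = 8.0000.
        Var[R] = 2*n_A*n_B*(2*n_A*n_B - n_A - n_B) / ((n_A+n_B)^2 * (n_A+n_B-1)) = 8232/2548 = 3.2308.
        SD[R] = 1.7974.
Step 4: R = E[R], so z = 0 with no continuity correction.
Step 5: Two-sided p-value via normal approximation = 2*(1 - Phi(|z|)) = 1.000000.
Step 6: alpha = 0.05. fail to reject H0.

R = 8, z = 0.0000, p = 1.000000, fail to reject H0.


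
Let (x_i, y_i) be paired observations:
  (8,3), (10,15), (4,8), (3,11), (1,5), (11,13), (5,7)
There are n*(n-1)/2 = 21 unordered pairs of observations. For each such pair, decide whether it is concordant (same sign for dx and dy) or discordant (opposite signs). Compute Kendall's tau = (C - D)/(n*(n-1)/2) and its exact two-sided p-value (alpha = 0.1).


Step 1: Enumerate the 21 unordered pairs (i,j) with i<j and classify each by sign(x_j-x_i) * sign(y_j-y_i).
  (1,2):dx=+2,dy=+12->C; (1,3):dx=-4,dy=+5->D; (1,4):dx=-5,dy=+8->D; (1,5):dx=-7,dy=+2->D
  (1,6):dx=+3,dy=+10->C; (1,7):dx=-3,dy=+4->D; (2,3):dx=-6,dy=-7->C; (2,4):dx=-7,dy=-4->C
  (2,5):dx=-9,dy=-10->C; (2,6):dx=+1,dy=-2->D; (2,7):dx=-5,dy=-8->C; (3,4):dx=-1,dy=+3->D
  (3,5):dx=-3,dy=-3->C; (3,6):dx=+7,dy=+5->C; (3,7):dx=+1,dy=-1->D; (4,5):dx=-2,dy=-6->C
  (4,6):dx=+8,dy=+2->C; (4,7):dx=+2,dy=-4->D; (5,6):dx=+10,dy=+8->C; (5,7):dx=+4,dy=+2->C
  (6,7):dx=-6,dy=-6->C
Step 2: C = 13, D = 8, total pairs = 21.
Step 3: tau = (C - D)/(n(n-1)/2) = (13 - 8)/21 = 0.238095.
Step 4: Exact two-sided p-value (enumerate n! = 5040 permutations of y under H0): p = 0.561905.
Step 5: alpha = 0.1. fail to reject H0.

tau_b = 0.2381 (C=13, D=8), p = 0.561905, fail to reject H0.


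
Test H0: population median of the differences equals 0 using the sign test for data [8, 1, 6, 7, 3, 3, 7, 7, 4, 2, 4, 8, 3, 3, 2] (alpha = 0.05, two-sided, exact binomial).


Step 1: Discard zero differences. Original n = 15; n_eff = number of nonzero differences = 15.
Nonzero differences (with sign): +8, +1, +6, +7, +3, +3, +7, +7, +4, +2, +4, +8, +3, +3, +2
Step 2: Count signs: positive = 15, negative = 0.
Step 3: Under H0: P(positive) = 0.5, so the number of positives S ~ Bin(15, 0.5).
Step 4: Two-sided exact p-value = sum of Bin(15,0.5) probabilities at or below the observed probability = 0.000061.
Step 5: alpha = 0.05. reject H0.

n_eff = 15, pos = 15, neg = 0, p = 0.000061, reject H0.


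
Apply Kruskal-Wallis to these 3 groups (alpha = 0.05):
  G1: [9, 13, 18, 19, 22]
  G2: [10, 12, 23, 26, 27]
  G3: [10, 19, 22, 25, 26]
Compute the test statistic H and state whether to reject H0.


Step 1: Combine all N = 15 observations and assign midranks.
sorted (value, group, rank): (9,G1,1), (10,G2,2.5), (10,G3,2.5), (12,G2,4), (13,G1,5), (18,G1,6), (19,G1,7.5), (19,G3,7.5), (22,G1,9.5), (22,G3,9.5), (23,G2,11), (25,G3,12), (26,G2,13.5), (26,G3,13.5), (27,G2,15)
Step 2: Sum ranks within each group.
R_1 = 29 (n_1 = 5)
R_2 = 46 (n_2 = 5)
R_3 = 45 (n_3 = 5)
Step 3: H = 12/(N(N+1)) * sum(R_i^2/n_i) - 3(N+1)
     = 12/(15*16) * (29^2/5 + 46^2/5 + 45^2/5) - 3*16
     = 0.050000 * 996.4 - 48
     = 1.820000.
Step 4: Ties present; correction factor C = 1 - 24/(15^3 - 15) = 0.992857. Corrected H = 1.820000 / 0.992857 = 1.833094.
Step 5: Under H0, H ~ chi^2(2); p-value = 0.399898.
Step 6: alpha = 0.05. fail to reject H0.

H = 1.8331, df = 2, p = 0.399898, fail to reject H0.


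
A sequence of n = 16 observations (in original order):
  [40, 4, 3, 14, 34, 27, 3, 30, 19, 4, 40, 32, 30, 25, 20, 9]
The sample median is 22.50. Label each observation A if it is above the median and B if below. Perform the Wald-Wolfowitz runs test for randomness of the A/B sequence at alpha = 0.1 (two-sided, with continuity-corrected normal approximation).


Step 1: Compute median = 22.50; label A = above, B = below.
Labels in order: ABBBAABABBAAAABB  (n_A = 8, n_B = 8)
Step 2: Count runs R = 8.
Step 3: Under H0 (random ordering), E[R] = 2*n_A*n_B/(n_A+n_B) + 1 = 2*8*8/16 + 1 = 9.0000.
        Var[R] = 2*n_A*n_B*(2*n_A*n_B - n_A - n_B) / ((n_A+n_B)^2 * (n_A+n_B-1)) = 14336/3840 = 3.7333.
        SD[R] = 1.9322.
Step 4: Continuity-corrected z = (R + 0.5 - E[R]) / SD[R] = (8 + 0.5 - 9.0000) / 1.9322 = -0.2588.
Step 5: Two-sided p-value via normal approximation = 2*(1 - Phi(|z|)) = 0.795809.
Step 6: alpha = 0.1. fail to reject H0.

R = 8, z = -0.2588, p = 0.795809, fail to reject H0.


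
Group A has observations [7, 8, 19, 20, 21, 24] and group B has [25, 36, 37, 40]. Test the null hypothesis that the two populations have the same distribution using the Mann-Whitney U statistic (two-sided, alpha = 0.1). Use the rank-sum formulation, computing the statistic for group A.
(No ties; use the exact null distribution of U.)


Step 1: Combine and sort all 10 observations; assign midranks.
sorted (value, group): (7,X), (8,X), (19,X), (20,X), (21,X), (24,X), (25,Y), (36,Y), (37,Y), (40,Y)
ranks: 7->1, 8->2, 19->3, 20->4, 21->5, 24->6, 25->7, 36->8, 37->9, 40->10
Step 2: Rank sum for X: R1 = 1 + 2 + 3 + 4 + 5 + 6 = 21.
Step 3: U_X = R1 - n1(n1+1)/2 = 21 - 6*7/2 = 21 - 21 = 0.
       U_Y = n1*n2 - U_X = 24 - 0 = 24.
Step 4: No ties, so the exact null distribution of U (based on enumerating the C(10,6) = 210 equally likely rank assignments) gives the two-sided p-value.
Step 5: p-value = 0.009524; compare to alpha = 0.1. reject H0.

U_X = 0, p = 0.009524, reject H0 at alpha = 0.1.


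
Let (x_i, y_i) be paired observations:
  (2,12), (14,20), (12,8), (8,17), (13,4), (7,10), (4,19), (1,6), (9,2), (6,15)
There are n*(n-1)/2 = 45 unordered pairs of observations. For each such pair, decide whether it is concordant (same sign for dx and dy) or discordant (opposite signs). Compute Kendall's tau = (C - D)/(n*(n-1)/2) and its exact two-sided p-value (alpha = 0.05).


Step 1: Enumerate the 45 unordered pairs (i,j) with i<j and classify each by sign(x_j-x_i) * sign(y_j-y_i).
  (1,2):dx=+12,dy=+8->C; (1,3):dx=+10,dy=-4->D; (1,4):dx=+6,dy=+5->C; (1,5):dx=+11,dy=-8->D
  (1,6):dx=+5,dy=-2->D; (1,7):dx=+2,dy=+7->C; (1,8):dx=-1,dy=-6->C; (1,9):dx=+7,dy=-10->D
  (1,10):dx=+4,dy=+3->C; (2,3):dx=-2,dy=-12->C; (2,4):dx=-6,dy=-3->C; (2,5):dx=-1,dy=-16->C
  (2,6):dx=-7,dy=-10->C; (2,7):dx=-10,dy=-1->C; (2,8):dx=-13,dy=-14->C; (2,9):dx=-5,dy=-18->C
  (2,10):dx=-8,dy=-5->C; (3,4):dx=-4,dy=+9->D; (3,5):dx=+1,dy=-4->D; (3,6):dx=-5,dy=+2->D
  (3,7):dx=-8,dy=+11->D; (3,8):dx=-11,dy=-2->C; (3,9):dx=-3,dy=-6->C; (3,10):dx=-6,dy=+7->D
  (4,5):dx=+5,dy=-13->D; (4,6):dx=-1,dy=-7->C; (4,7):dx=-4,dy=+2->D; (4,8):dx=-7,dy=-11->C
  (4,9):dx=+1,dy=-15->D; (4,10):dx=-2,dy=-2->C; (5,6):dx=-6,dy=+6->D; (5,7):dx=-9,dy=+15->D
  (5,8):dx=-12,dy=+2->D; (5,9):dx=-4,dy=-2->C; (5,10):dx=-7,dy=+11->D; (6,7):dx=-3,dy=+9->D
  (6,8):dx=-6,dy=-4->C; (6,9):dx=+2,dy=-8->D; (6,10):dx=-1,dy=+5->D; (7,8):dx=-3,dy=-13->C
  (7,9):dx=+5,dy=-17->D; (7,10):dx=+2,dy=-4->D; (8,9):dx=+8,dy=-4->D; (8,10):dx=+5,dy=+9->C
  (9,10):dx=-3,dy=+13->D
Step 2: C = 22, D = 23, total pairs = 45.
Step 3: tau = (C - D)/(n(n-1)/2) = (22 - 23)/45 = -0.022222.
Step 4: Exact two-sided p-value (enumerate n! = 3628800 permutations of y under H0): p = 1.000000.
Step 5: alpha = 0.05. fail to reject H0.

tau_b = -0.0222 (C=22, D=23), p = 1.000000, fail to reject H0.


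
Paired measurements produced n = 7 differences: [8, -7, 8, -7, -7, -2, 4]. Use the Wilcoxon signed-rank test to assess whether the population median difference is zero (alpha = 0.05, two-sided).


Step 1: Drop any zero differences (none here) and take |d_i|.
|d| = [8, 7, 8, 7, 7, 2, 4]
Step 2: Midrank |d_i| (ties get averaged ranks).
ranks: |8|->6.5, |7|->4, |8|->6.5, |7|->4, |7|->4, |2|->1, |4|->2
Step 3: Attach original signs; sum ranks with positive sign and with negative sign.
W+ = 6.5 + 6.5 + 2 = 15
W- = 4 + 4 + 4 + 1 = 13
(Check: W+ + W- = 28 should equal n(n+1)/2 = 28.)
Step 4: Test statistic W = min(W+, W-) = 13.
Step 5: Ties in |d|, so use the tie-corrected normal approximation.
        E[W] = n(n+1)/4 = 7*8/4 = 14.
        Tie groups: |d|=7 (t=3), |d|=8 (t=2); sum(t^3 - t) = 30.
        Var[W] = n(n+1)(2n+1)/24 - sum(t^3-t)/48 = 840/24 - 30/48 = 34.375.
        z = (W - E[W]) / sqrt(Var[W]) = (13 - 14) / 5.8630 = -0.1706.
        Two-sided p = 2*Phi(z) = 0.864569.
Step 6: alpha = 0.05. fail to reject H0.

W+ = 15, W- = 13, W = min = 13, p = 0.864569, fail to reject H0.


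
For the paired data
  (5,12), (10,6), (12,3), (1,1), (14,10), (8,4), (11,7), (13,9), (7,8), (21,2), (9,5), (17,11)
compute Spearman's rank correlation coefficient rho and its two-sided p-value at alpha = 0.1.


Step 1: Rank x and y separately (midranks; no ties here).
rank(x): 5->2, 10->6, 12->8, 1->1, 14->10, 8->4, 11->7, 13->9, 7->3, 21->12, 9->5, 17->11
rank(y): 12->12, 6->6, 3->3, 1->1, 10->10, 4->4, 7->7, 9->9, 8->8, 2->2, 5->5, 11->11
Step 2: d_i = R_x(i) - R_y(i); compute d_i^2.
  (2-12)^2=100, (6-6)^2=0, (8-3)^2=25, (1-1)^2=0, (10-10)^2=0, (4-4)^2=0, (7-7)^2=0, (9-9)^2=0, (3-8)^2=25, (12-2)^2=100, (5-5)^2=0, (11-11)^2=0
sum(d^2) = 250.
Step 3: rho = 1 - 6*250 / (12*(12^2 - 1)) = 1 - 1500/1716 = 0.125874.
Step 4: Under H0, t = rho * sqrt((n-2)/(1-rho^2)) = 0.4012 ~ t(10).
Step 5: Two-sided p-value from the t-distribution with 10 df = 0.696683.
Step 6: alpha = 0.1. fail to reject H0.

rho = 0.1259, p = 0.696683, fail to reject H0 at alpha = 0.1.


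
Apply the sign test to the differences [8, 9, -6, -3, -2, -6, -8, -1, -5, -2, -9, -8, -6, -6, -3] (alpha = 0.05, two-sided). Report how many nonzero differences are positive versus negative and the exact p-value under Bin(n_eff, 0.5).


Step 1: Discard zero differences. Original n = 15; n_eff = number of nonzero differences = 15.
Nonzero differences (with sign): +8, +9, -6, -3, -2, -6, -8, -1, -5, -2, -9, -8, -6, -6, -3
Step 2: Count signs: positive = 2, negative = 13.
Step 3: Under H0: P(positive) = 0.5, so the number of positives S ~ Bin(15, 0.5).
Step 4: Two-sided exact p-value = sum of Bin(15,0.5) probabilities at or below the observed probability = 0.007385.
Step 5: alpha = 0.05. reject H0.

n_eff = 15, pos = 2, neg = 13, p = 0.007385, reject H0.


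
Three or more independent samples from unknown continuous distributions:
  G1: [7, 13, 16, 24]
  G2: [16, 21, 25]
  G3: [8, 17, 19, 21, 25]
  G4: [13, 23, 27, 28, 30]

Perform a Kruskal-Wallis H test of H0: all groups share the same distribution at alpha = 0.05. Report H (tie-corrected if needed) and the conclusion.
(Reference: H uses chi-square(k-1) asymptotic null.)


Step 1: Combine all N = 17 observations and assign midranks.
sorted (value, group, rank): (7,G1,1), (8,G3,2), (13,G1,3.5), (13,G4,3.5), (16,G1,5.5), (16,G2,5.5), (17,G3,7), (19,G3,8), (21,G2,9.5), (21,G3,9.5), (23,G4,11), (24,G1,12), (25,G2,13.5), (25,G3,13.5), (27,G4,15), (28,G4,16), (30,G4,17)
Step 2: Sum ranks within each group.
R_1 = 22 (n_1 = 4)
R_2 = 28.5 (n_2 = 3)
R_3 = 40 (n_3 = 5)
R_4 = 62.5 (n_4 = 5)
Step 3: H = 12/(N(N+1)) * sum(R_i^2/n_i) - 3(N+1)
     = 12/(17*18) * (22^2/4 + 28.5^2/3 + 40^2/5 + 62.5^2/5) - 3*18
     = 0.039216 * 1493 - 54
     = 4.549020.
Step 4: Ties present; correction factor C = 1 - 24/(17^3 - 17) = 0.995098. Corrected H = 4.549020 / 0.995098 = 4.571429.
Step 5: Under H0, H ~ chi^2(3); p-value = 0.206007.
Step 6: alpha = 0.05. fail to reject H0.

H = 4.5714, df = 3, p = 0.206007, fail to reject H0.


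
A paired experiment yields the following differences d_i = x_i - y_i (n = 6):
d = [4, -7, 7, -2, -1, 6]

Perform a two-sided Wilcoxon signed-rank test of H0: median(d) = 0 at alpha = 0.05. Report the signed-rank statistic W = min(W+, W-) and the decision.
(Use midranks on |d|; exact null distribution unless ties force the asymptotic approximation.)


Step 1: Drop any zero differences (none here) and take |d_i|.
|d| = [4, 7, 7, 2, 1, 6]
Step 2: Midrank |d_i| (ties get averaged ranks).
ranks: |4|->3, |7|->5.5, |7|->5.5, |2|->2, |1|->1, |6|->4
Step 3: Attach original signs; sum ranks with positive sign and with negative sign.
W+ = 3 + 5.5 + 4 = 12.5
W- = 5.5 + 2 + 1 = 8.5
(Check: W+ + W- = 21 should equal n(n+1)/2 = 21.)
Step 4: Test statistic W = min(W+, W-) = 8.5.
Step 5: Ties in |d|, so use the tie-corrected normal approximation.
        E[W] = n(n+1)/4 = 6*7/4 = 10.5.
        Tie groups: |d|=7 (t=2); sum(t^3 - t) = 6.
        Var[W] = n(n+1)(2n+1)/24 - sum(t^3-t)/48 = 546/24 - 6/48 = 22.625.
        z = (W - E[W]) / sqrt(Var[W]) = (8.5 - 10.5) / 4.7566 = -0.4205.
        Two-sided p = 2*Phi(z) = 0.674142.
Step 6: alpha = 0.05. fail to reject H0.

W+ = 12.5, W- = 8.5, W = min = 8.5, p = 0.674142, fail to reject H0.


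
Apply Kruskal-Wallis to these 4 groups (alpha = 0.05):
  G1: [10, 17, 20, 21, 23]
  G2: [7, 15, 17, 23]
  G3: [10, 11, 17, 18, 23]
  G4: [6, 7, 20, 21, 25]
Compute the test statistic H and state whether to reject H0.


Step 1: Combine all N = 19 observations and assign midranks.
sorted (value, group, rank): (6,G4,1), (7,G2,2.5), (7,G4,2.5), (10,G1,4.5), (10,G3,4.5), (11,G3,6), (15,G2,7), (17,G1,9), (17,G2,9), (17,G3,9), (18,G3,11), (20,G1,12.5), (20,G4,12.5), (21,G1,14.5), (21,G4,14.5), (23,G1,17), (23,G2,17), (23,G3,17), (25,G4,19)
Step 2: Sum ranks within each group.
R_1 = 57.5 (n_1 = 5)
R_2 = 35.5 (n_2 = 4)
R_3 = 47.5 (n_3 = 5)
R_4 = 49.5 (n_4 = 5)
Step 3: H = 12/(N(N+1)) * sum(R_i^2/n_i) - 3(N+1)
     = 12/(19*20) * (57.5^2/5 + 35.5^2/4 + 47.5^2/5 + 49.5^2/5) - 3*20
     = 0.031579 * 1917.61 - 60
     = 0.556184.
Step 4: Ties present; correction factor C = 1 - 72/(19^3 - 19) = 0.989474. Corrected H = 0.556184 / 0.989474 = 0.562101.
Step 5: Under H0, H ~ chi^2(3); p-value = 0.905051.
Step 6: alpha = 0.05. fail to reject H0.

H = 0.5621, df = 3, p = 0.905051, fail to reject H0.


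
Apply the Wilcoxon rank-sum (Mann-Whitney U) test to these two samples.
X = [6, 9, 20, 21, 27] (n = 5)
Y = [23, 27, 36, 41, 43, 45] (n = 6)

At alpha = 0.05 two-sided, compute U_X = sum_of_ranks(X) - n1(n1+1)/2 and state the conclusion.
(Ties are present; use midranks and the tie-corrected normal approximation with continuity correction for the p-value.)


Step 1: Combine and sort all 11 observations; assign midranks.
sorted (value, group): (6,X), (9,X), (20,X), (21,X), (23,Y), (27,X), (27,Y), (36,Y), (41,Y), (43,Y), (45,Y)
ranks: 6->1, 9->2, 20->3, 21->4, 23->5, 27->6.5, 27->6.5, 36->8, 41->9, 43->10, 45->11
Step 2: Rank sum for X: R1 = 1 + 2 + 3 + 4 + 6.5 = 16.5.
Step 3: U_X = R1 - n1(n1+1)/2 = 16.5 - 5*6/2 = 16.5 - 15 = 1.5.
       U_Y = n1*n2 - U_X = 30 - 1.5 = 28.5.
Step 4: Ties are present, so use the tie-corrected normal approximation (with continuity correction) for the p-value.
Step 5: p-value = 0.017365; compare to alpha = 0.05. reject H0.

U_X = 1.5, p = 0.017365, reject H0 at alpha = 0.05.


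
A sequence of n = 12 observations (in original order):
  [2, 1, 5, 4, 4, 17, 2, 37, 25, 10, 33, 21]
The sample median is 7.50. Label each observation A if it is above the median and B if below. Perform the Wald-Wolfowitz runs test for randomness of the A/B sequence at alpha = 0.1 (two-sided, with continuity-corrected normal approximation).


Step 1: Compute median = 7.50; label A = above, B = below.
Labels in order: BBBBBABAAAAA  (n_A = 6, n_B = 6)
Step 2: Count runs R = 4.
Step 3: Under H0 (random ordering), E[R] = 2*n_A*n_B/(n_A+n_B) + 1 = 2*6*6/12 + 1 = 7.0000.
        Var[R] = 2*n_A*n_B*(2*n_A*n_B - n_A - n_B) / ((n_A+n_B)^2 * (n_A+n_B-1)) = 4320/1584 = 2.7273.
        SD[R] = 1.6514.
Step 4: Continuity-corrected z = (R + 0.5 - E[R]) / SD[R] = (4 + 0.5 - 7.0000) / 1.6514 = -1.5138.
Step 5: Two-sided p-value via normal approximation = 2*(1 - Phi(|z|)) = 0.130070.
Step 6: alpha = 0.1. fail to reject H0.

R = 4, z = -1.5138, p = 0.130070, fail to reject H0.


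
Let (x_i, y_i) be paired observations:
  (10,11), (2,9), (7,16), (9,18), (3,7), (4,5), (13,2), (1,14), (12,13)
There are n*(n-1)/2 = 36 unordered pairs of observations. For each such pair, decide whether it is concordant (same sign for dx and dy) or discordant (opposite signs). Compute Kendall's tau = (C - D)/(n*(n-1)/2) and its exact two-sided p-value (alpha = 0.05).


Step 1: Enumerate the 36 unordered pairs (i,j) with i<j and classify each by sign(x_j-x_i) * sign(y_j-y_i).
  (1,2):dx=-8,dy=-2->C; (1,3):dx=-3,dy=+5->D; (1,4):dx=-1,dy=+7->D; (1,5):dx=-7,dy=-4->C
  (1,6):dx=-6,dy=-6->C; (1,7):dx=+3,dy=-9->D; (1,8):dx=-9,dy=+3->D; (1,9):dx=+2,dy=+2->C
  (2,3):dx=+5,dy=+7->C; (2,4):dx=+7,dy=+9->C; (2,5):dx=+1,dy=-2->D; (2,6):dx=+2,dy=-4->D
  (2,7):dx=+11,dy=-7->D; (2,8):dx=-1,dy=+5->D; (2,9):dx=+10,dy=+4->C; (3,4):dx=+2,dy=+2->C
  (3,5):dx=-4,dy=-9->C; (3,6):dx=-3,dy=-11->C; (3,7):dx=+6,dy=-14->D; (3,8):dx=-6,dy=-2->C
  (3,9):dx=+5,dy=-3->D; (4,5):dx=-6,dy=-11->C; (4,6):dx=-5,dy=-13->C; (4,7):dx=+4,dy=-16->D
  (4,8):dx=-8,dy=-4->C; (4,9):dx=+3,dy=-5->D; (5,6):dx=+1,dy=-2->D; (5,7):dx=+10,dy=-5->D
  (5,8):dx=-2,dy=+7->D; (5,9):dx=+9,dy=+6->C; (6,7):dx=+9,dy=-3->D; (6,8):dx=-3,dy=+9->D
  (6,9):dx=+8,dy=+8->C; (7,8):dx=-12,dy=+12->D; (7,9):dx=-1,dy=+11->D; (8,9):dx=+11,dy=-1->D
Step 2: C = 16, D = 20, total pairs = 36.
Step 3: tau = (C - D)/(n(n-1)/2) = (16 - 20)/36 = -0.111111.
Step 4: Exact two-sided p-value (enumerate n! = 362880 permutations of y under H0): p = 0.761414.
Step 5: alpha = 0.05. fail to reject H0.

tau_b = -0.1111 (C=16, D=20), p = 0.761414, fail to reject H0.


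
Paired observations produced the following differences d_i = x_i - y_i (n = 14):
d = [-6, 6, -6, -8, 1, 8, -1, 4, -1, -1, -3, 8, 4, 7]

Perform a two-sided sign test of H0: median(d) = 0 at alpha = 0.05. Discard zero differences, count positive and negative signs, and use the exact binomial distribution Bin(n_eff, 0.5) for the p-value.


Step 1: Discard zero differences. Original n = 14; n_eff = number of nonzero differences = 14.
Nonzero differences (with sign): -6, +6, -6, -8, +1, +8, -1, +4, -1, -1, -3, +8, +4, +7
Step 2: Count signs: positive = 7, negative = 7.
Step 3: Under H0: P(positive) = 0.5, so the number of positives S ~ Bin(14, 0.5).
Step 4: Two-sided exact p-value = sum of Bin(14,0.5) probabilities at or below the observed probability = 1.000000.
Step 5: alpha = 0.05. fail to reject H0.

n_eff = 14, pos = 7, neg = 7, p = 1.000000, fail to reject H0.


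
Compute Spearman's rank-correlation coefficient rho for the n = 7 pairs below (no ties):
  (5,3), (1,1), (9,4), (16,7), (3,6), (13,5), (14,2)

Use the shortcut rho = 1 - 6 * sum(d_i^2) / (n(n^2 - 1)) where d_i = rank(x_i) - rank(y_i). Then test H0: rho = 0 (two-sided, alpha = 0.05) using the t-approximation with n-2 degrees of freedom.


Step 1: Rank x and y separately (midranks; no ties here).
rank(x): 5->3, 1->1, 9->4, 16->7, 3->2, 13->5, 14->6
rank(y): 3->3, 1->1, 4->4, 7->7, 6->6, 5->5, 2->2
Step 2: d_i = R_x(i) - R_y(i); compute d_i^2.
  (3-3)^2=0, (1-1)^2=0, (4-4)^2=0, (7-7)^2=0, (2-6)^2=16, (5-5)^2=0, (6-2)^2=16
sum(d^2) = 32.
Step 3: rho = 1 - 6*32 / (7*(7^2 - 1)) = 1 - 192/336 = 0.428571.
Step 4: Under H0, t = rho * sqrt((n-2)/(1-rho^2)) = 1.0607 ~ t(5).
Step 5: Two-sided p-value from the t-distribution with 5 df = 0.337368.
Step 6: alpha = 0.05. fail to reject H0.

rho = 0.4286, p = 0.337368, fail to reject H0 at alpha = 0.05.


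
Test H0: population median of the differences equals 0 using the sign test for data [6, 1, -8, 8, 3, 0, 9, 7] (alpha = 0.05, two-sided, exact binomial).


Step 1: Discard zero differences. Original n = 8; n_eff = number of nonzero differences = 7.
Nonzero differences (with sign): +6, +1, -8, +8, +3, +9, +7
Step 2: Count signs: positive = 6, negative = 1.
Step 3: Under H0: P(positive) = 0.5, so the number of positives S ~ Bin(7, 0.5).
Step 4: Two-sided exact p-value = sum of Bin(7,0.5) probabilities at or below the observed probability = 0.125000.
Step 5: alpha = 0.05. fail to reject H0.

n_eff = 7, pos = 6, neg = 1, p = 0.125000, fail to reject H0.


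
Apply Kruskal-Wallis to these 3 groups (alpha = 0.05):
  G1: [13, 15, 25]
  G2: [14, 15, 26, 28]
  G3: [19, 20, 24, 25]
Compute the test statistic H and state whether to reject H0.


Step 1: Combine all N = 11 observations and assign midranks.
sorted (value, group, rank): (13,G1,1), (14,G2,2), (15,G1,3.5), (15,G2,3.5), (19,G3,5), (20,G3,6), (24,G3,7), (25,G1,8.5), (25,G3,8.5), (26,G2,10), (28,G2,11)
Step 2: Sum ranks within each group.
R_1 = 13 (n_1 = 3)
R_2 = 26.5 (n_2 = 4)
R_3 = 26.5 (n_3 = 4)
Step 3: H = 12/(N(N+1)) * sum(R_i^2/n_i) - 3(N+1)
     = 12/(11*12) * (13^2/3 + 26.5^2/4 + 26.5^2/4) - 3*12
     = 0.090909 * 407.458 - 36
     = 1.041667.
Step 4: Ties present; correction factor C = 1 - 12/(11^3 - 11) = 0.990909. Corrected H = 1.041667 / 0.990909 = 1.051223.
Step 5: Under H0, H ~ chi^2(2); p-value = 0.591194.
Step 6: alpha = 0.05. fail to reject H0.

H = 1.0512, df = 2, p = 0.591194, fail to reject H0.


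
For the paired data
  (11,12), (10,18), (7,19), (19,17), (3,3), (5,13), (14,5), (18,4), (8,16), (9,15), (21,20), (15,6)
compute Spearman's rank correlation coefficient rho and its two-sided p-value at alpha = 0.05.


Step 1: Rank x and y separately (midranks; no ties here).
rank(x): 11->7, 10->6, 7->3, 19->11, 3->1, 5->2, 14->8, 18->10, 8->4, 9->5, 21->12, 15->9
rank(y): 12->5, 18->10, 19->11, 17->9, 3->1, 13->6, 5->3, 4->2, 16->8, 15->7, 20->12, 6->4
Step 2: d_i = R_x(i) - R_y(i); compute d_i^2.
  (7-5)^2=4, (6-10)^2=16, (3-11)^2=64, (11-9)^2=4, (1-1)^2=0, (2-6)^2=16, (8-3)^2=25, (10-2)^2=64, (4-8)^2=16, (5-7)^2=4, (12-12)^2=0, (9-4)^2=25
sum(d^2) = 238.
Step 3: rho = 1 - 6*238 / (12*(12^2 - 1)) = 1 - 1428/1716 = 0.167832.
Step 4: Under H0, t = rho * sqrt((n-2)/(1-rho^2)) = 0.5384 ~ t(10).
Step 5: Two-sided p-value from the t-distribution with 10 df = 0.602099.
Step 6: alpha = 0.05. fail to reject H0.

rho = 0.1678, p = 0.602099, fail to reject H0 at alpha = 0.05.
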